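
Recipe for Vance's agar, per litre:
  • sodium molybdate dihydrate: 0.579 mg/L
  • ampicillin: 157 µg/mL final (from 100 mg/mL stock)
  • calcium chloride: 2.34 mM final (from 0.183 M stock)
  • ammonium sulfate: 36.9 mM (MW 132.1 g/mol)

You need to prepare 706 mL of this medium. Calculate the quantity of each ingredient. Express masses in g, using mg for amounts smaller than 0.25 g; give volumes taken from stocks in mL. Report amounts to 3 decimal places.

Working volume: 706 mL = 0.706 L.
sodium molybdate dihydrate: 0.579 mg/L × 0.706 L = 0.409 mg
ampicillin: C1V1 = C2V2 → 157 µg/mL × 706 mL ÷ 100000 µg/mL = 1.108 mL
calcium chloride: V = C2·V2/C1 = 2.34 mM × 706 mL ÷ 183 mM = 9.028 mL
ammonium sulfate: 36.9 mmol/L × 132.1 g/mol × 0.706 L ÷ 1000 = 3.441 g

sodium molybdate dihydrate 0.409 mg; ampicillin 1.108 mL; calcium chloride 9.028 mL; ammonium sulfate 3.441 g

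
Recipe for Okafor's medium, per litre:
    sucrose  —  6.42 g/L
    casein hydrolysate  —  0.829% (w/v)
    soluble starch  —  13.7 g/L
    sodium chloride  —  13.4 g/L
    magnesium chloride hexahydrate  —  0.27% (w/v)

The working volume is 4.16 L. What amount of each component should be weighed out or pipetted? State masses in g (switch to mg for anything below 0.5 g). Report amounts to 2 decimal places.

Working volume: 4.16 L.
sucrose: 6.42 g/L × 4.16 L = 26.71 g
casein hydrolysate: 0.829 g per 100 mL × 4160 mL ÷ 100 = 34.49 g
soluble starch: 13.7 g/L × 4.16 L = 56.99 g
sodium chloride: 13.4 g/L × 4.16 L = 55.74 g
magnesium chloride hexahydrate: 0.27% w/v = 2.7 g/L → 2.7 × 4.16 L = 11.23 g

sucrose 26.71 g; casein hydrolysate 34.49 g; soluble starch 56.99 g; sodium chloride 55.74 g; magnesium chloride hexahydrate 11.23 g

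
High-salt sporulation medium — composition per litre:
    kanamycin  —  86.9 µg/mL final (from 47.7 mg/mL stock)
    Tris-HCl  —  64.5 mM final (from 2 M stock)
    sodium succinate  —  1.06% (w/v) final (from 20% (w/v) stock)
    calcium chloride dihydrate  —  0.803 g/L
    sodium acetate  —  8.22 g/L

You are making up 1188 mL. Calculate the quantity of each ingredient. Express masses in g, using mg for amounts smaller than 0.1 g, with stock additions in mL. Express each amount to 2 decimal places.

kanamycin 2.16 mL; Tris-HCl 38.31 mL; sodium succinate 62.96 mL; calcium chloride dihydrate 0.95 g; sodium acetate 9.77 g

Target volume = 1188 mL = 1.188 L.
kanamycin: dilute stock: 86.9 µg/mL × 1188 mL ÷ 47700 µg/mL = 2.16 mL
Tris-HCl: dilute stock: 64.5 mM × 1188 mL ÷ 2000 mM = 38.31 mL
sodium succinate: C1V1 = C2V2 → 1.06% ÷ 20% × 1188 mL = 62.96 mL
calcium chloride dihydrate: 0.803 g/L × 1.188 L = 0.95 g
sodium acetate: 8.22 g/L × 1.188 L = 9.77 g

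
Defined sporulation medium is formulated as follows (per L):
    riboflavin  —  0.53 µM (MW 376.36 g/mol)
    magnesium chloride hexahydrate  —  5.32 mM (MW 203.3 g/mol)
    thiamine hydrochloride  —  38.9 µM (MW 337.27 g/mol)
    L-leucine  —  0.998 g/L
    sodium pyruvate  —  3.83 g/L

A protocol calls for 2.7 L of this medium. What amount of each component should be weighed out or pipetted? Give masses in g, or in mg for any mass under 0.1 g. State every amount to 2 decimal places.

riboflavin 0.54 mg; magnesium chloride hexahydrate 2.92 g; thiamine hydrochloride 35.42 mg; L-leucine 2.69 g; sodium pyruvate 10.34 g

Working volume: 2.7 L.
riboflavin: 0.53 µmol/L × 376.36 g/mol × 2.7 L ÷ 1000 = 0.54 mg
magnesium chloride hexahydrate: 5.32 mmol/L × 203.3 g/mol × 2.7 L ÷ 1000 = 2.92 g
thiamine hydrochloride: 38.9 µmol/L × 337.27 g/mol × 2.7 L ÷ 1000 = 35.42 mg
L-leucine: 0.998 g/L × 2.7 L = 2.69 g
sodium pyruvate: 3.83 g/L × 2.7 L = 10.34 g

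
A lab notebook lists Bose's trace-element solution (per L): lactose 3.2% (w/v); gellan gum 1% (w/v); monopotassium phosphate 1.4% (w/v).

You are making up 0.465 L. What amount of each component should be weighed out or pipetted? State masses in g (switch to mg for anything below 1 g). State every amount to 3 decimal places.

Scale factor relative to 1 L: 0.465.
lactose: 3.2 g per 100 mL × 465 mL ÷ 100 = 14.880 g
gellan gum: 1% w/v = 10 g/L → 10 × 0.465 L = 4.650 g
monopotassium phosphate: 1.4% w/v = 14 g/L → 14 × 0.465 L = 6.510 g

lactose 14.880 g; gellan gum 4.650 g; monopotassium phosphate 6.510 g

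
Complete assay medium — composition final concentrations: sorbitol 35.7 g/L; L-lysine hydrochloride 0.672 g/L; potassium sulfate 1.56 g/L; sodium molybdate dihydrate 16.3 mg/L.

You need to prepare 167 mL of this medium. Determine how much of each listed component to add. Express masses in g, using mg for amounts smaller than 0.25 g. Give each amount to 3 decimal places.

Working volume: 167 mL = 0.167 L.
sorbitol: 35.7 g/L × 0.167 L = 5.962 g
L-lysine hydrochloride: 0.672 g/L × 0.167 L = 0.112224 g = 112.224 mg
potassium sulfate: 1.56 g/L × 0.167 L = 0.261 g
sodium molybdate dihydrate: 16.3 mg/L × 0.167 L = 2.722 mg

sorbitol 5.962 g; L-lysine hydrochloride 112.224 mg; potassium sulfate 0.261 g; sodium molybdate dihydrate 2.722 mg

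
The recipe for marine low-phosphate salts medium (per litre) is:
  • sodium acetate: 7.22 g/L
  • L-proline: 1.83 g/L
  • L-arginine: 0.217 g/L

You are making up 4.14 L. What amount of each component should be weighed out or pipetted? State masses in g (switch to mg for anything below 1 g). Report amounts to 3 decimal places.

Working volume: 4.14 L.
sodium acetate: 7.22 g/L × 4.14 L = 29.891 g
L-proline: 1.83 g/L × 4.14 L = 7.576 g
L-arginine: 0.217 g/L × 4.14 L = 0.89838 g = 898.380 mg

sodium acetate 29.891 g; L-proline 7.576 g; L-arginine 898.380 mg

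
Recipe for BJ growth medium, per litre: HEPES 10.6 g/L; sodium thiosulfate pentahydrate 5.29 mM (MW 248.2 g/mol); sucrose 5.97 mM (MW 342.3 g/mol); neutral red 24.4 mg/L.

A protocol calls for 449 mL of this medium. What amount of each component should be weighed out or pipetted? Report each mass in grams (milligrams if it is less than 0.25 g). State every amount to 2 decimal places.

HEPES 4.76 g; sodium thiosulfate pentahydrate 0.59 g; sucrose 0.92 g; neutral red 10.96 mg

Working volume: 449 mL = 0.449 L.
HEPES: 10.6 g/L × 0.449 L = 4.76 g
sodium thiosulfate pentahydrate: 5.29 mmol/L × 248.2 g/mol × 0.449 L ÷ 1000 = 0.59 g
sucrose: 5.97 mmol/L × 342.3 g/mol × 0.449 L ÷ 1000 = 0.92 g
neutral red: 24.4 mg/L × 0.449 L = 10.96 mg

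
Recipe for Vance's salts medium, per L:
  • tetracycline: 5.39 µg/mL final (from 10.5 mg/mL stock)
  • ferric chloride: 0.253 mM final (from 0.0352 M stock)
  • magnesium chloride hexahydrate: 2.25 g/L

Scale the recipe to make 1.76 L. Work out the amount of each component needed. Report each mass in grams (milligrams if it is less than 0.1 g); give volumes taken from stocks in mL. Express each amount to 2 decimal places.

tetracycline 0.90 mL; ferric chloride 12.65 mL; magnesium chloride hexahydrate 3.96 g

Scale factor relative to 1 L: 1.76.
tetracycline: dilute stock: 5.39 µg/mL × 1760 mL ÷ 10500 µg/mL = 0.90 mL
ferric chloride: dilute stock: 0.253 mM × 1760 mL ÷ 35.2 mM = 12.65 mL
magnesium chloride hexahydrate: 2.25 g/L × 1.76 L = 3.96 g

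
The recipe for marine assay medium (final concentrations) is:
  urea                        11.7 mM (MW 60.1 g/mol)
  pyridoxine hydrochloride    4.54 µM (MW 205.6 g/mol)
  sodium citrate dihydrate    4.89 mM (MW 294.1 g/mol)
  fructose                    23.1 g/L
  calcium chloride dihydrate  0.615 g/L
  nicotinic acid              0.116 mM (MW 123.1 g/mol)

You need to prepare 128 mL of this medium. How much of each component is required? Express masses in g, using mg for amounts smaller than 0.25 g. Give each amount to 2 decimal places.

urea 90.01 mg; pyridoxine hydrochloride 0.12 mg; sodium citrate dihydrate 184.08 mg; fructose 2.96 g; calcium chloride dihydrate 78.72 mg; nicotinic acid 1.83 mg

Scale factor relative to 1 L: 0.128.
urea: 11.7 mmol/L × 60.1 mg/mmol × 0.128 L = 90.01 mg
pyridoxine hydrochloride: 4.54 µmol/L × 205.6 g/mol × 0.128 L ÷ 1000 = 0.12 mg
sodium citrate dihydrate: 4.89 mmol/L × 294.1 mg/mmol × 0.128 L = 184.08 mg
fructose: 23.1 g/L × 0.128 L = 2.96 g
calcium chloride dihydrate: 0.615 g/L × 0.128 L = 0.07872 g = 78.72 mg
nicotinic acid: 0.116 mmol/L × 123.1 mg/mmol × 0.128 L = 1.83 mg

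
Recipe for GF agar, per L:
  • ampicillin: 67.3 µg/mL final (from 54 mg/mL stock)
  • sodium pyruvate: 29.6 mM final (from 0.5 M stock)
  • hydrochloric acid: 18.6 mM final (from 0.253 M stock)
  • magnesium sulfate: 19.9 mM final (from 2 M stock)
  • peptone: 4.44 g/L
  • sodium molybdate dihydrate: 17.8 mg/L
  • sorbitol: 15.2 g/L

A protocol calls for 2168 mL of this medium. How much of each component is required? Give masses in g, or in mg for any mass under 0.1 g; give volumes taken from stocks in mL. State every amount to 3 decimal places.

Working volume: 2168 mL = 2.168 L.
ampicillin: dilute stock: 67.3 µg/mL × 2168 mL ÷ 54000 µg/mL = 2.702 mL
sodium pyruvate: V = C2·V2/C1 = 29.6 mM × 2168 mL ÷ 500 mM = 128.346 mL
hydrochloric acid: dilute stock: 18.6 mM × 2168 mL ÷ 253 mM = 159.387 mL
magnesium sulfate: dilute stock: 19.9 mM × 2168 mL ÷ 2000 mM = 21.572 mL
peptone: 4.44 g/L × 2.168 L = 9.626 g
sodium molybdate dihydrate: 17.8 mg/L × 2.168 L = 38.590 mg
sorbitol: 15.2 g/L × 2.168 L = 32.954 g

ampicillin 2.702 mL; sodium pyruvate 128.346 mL; hydrochloric acid 159.387 mL; magnesium sulfate 21.572 mL; peptone 9.626 g; sodium molybdate dihydrate 38.590 mg; sorbitol 32.954 g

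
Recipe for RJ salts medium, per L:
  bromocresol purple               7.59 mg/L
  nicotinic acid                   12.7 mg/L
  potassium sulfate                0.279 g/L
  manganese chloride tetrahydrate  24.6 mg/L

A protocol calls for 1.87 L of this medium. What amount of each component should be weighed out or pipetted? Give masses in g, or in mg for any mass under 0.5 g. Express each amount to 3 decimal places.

Scale factor relative to 1 L: 1.87.
bromocresol purple: 7.59 mg/L × 1.87 L = 14.193 mg
nicotinic acid: 12.7 mg/L × 1.87 L = 23.749 mg
potassium sulfate: 0.279 g/L × 1.87 L = 0.522 g
manganese chloride tetrahydrate: 24.6 mg/L × 1.87 L = 46.002 mg

bromocresol purple 14.193 mg; nicotinic acid 23.749 mg; potassium sulfate 0.522 g; manganese chloride tetrahydrate 46.002 mg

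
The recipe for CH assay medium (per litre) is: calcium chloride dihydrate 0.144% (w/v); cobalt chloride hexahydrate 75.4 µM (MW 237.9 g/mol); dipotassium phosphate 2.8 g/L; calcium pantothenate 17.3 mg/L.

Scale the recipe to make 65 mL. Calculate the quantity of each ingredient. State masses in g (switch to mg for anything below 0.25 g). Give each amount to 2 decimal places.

calcium chloride dihydrate 93.60 mg; cobalt chloride hexahydrate 1.17 mg; dipotassium phosphate 182.00 mg; calcium pantothenate 1.12 mg

Working volume: 65 mL = 0.065 L.
calcium chloride dihydrate: 0.144 g per 100 mL × 65 mL ÷ 100 = 0.0936 g = 93.60 mg
cobalt chloride hexahydrate: 75.4 µmol/L × 237.9 g/mol × 0.065 L ÷ 1000 = 1.17 mg
dipotassium phosphate: 2.8 g/L × 0.065 L = 0.182 g = 182.00 mg
calcium pantothenate: 17.3 mg/L × 0.065 L = 1.12 mg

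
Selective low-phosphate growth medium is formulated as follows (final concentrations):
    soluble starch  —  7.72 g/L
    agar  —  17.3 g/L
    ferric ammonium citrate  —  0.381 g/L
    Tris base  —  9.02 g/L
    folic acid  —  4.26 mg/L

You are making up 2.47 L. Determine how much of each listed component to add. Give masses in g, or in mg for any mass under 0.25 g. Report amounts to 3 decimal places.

soluble starch 19.068 g; agar 42.731 g; ferric ammonium citrate 0.941 g; Tris base 22.279 g; folic acid 10.522 mg

Scale factor relative to 1 L: 2.47.
soluble starch: 7.72 g/L × 2.47 L = 19.068 g
agar: 17.3 g/L × 2.47 L = 42.731 g
ferric ammonium citrate: 0.381 g/L × 2.47 L = 0.941 g
Tris base: 9.02 g/L × 2.47 L = 22.279 g
folic acid: 4.26 mg/L × 2.47 L = 10.522 mg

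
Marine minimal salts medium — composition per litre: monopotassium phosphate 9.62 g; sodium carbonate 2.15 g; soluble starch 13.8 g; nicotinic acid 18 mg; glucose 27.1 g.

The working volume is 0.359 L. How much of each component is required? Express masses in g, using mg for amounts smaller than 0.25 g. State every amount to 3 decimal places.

monopotassium phosphate 3.454 g; sodium carbonate 0.772 g; soluble starch 4.954 g; nicotinic acid 6.462 mg; glucose 9.729 g

Ratio of target to recipe volume: 359 / 1000 = 0.359.
monopotassium phosphate: 9.62 g × (359 mL / 1000 mL) = 3.454 g
sodium carbonate: 2.15 g × (359 mL / 1000 mL) = 0.772 g
soluble starch: 13.8 g × (359 mL / 1000 mL) = 4.954 g
nicotinic acid: 18 mg × (359 mL / 1000 mL) = 6.462 mg
glucose: 27.1 g × (359 mL / 1000 mL) = 9.729 g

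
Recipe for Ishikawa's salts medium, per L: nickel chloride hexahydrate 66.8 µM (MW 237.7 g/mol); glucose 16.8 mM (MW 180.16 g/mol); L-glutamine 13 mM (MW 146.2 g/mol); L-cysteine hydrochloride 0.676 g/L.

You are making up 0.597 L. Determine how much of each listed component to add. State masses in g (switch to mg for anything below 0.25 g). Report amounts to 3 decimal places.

nickel chloride hexahydrate 9.479 mg; glucose 1.807 g; L-glutamine 1.135 g; L-cysteine hydrochloride 0.404 g

Scale factor relative to 1 L: 0.597.
nickel chloride hexahydrate: 66.8 µmol/L × 237.7 g/mol × 0.597 L ÷ 1000 = 9.479 mg
glucose: 16.8 mmol/L × 180.16 g/mol × 0.597 L ÷ 1000 = 1.807 g
L-glutamine: 13 mmol/L × 146.2 g/mol × 0.597 L ÷ 1000 = 1.135 g
L-cysteine hydrochloride: 0.676 g/L × 0.597 L = 0.404 g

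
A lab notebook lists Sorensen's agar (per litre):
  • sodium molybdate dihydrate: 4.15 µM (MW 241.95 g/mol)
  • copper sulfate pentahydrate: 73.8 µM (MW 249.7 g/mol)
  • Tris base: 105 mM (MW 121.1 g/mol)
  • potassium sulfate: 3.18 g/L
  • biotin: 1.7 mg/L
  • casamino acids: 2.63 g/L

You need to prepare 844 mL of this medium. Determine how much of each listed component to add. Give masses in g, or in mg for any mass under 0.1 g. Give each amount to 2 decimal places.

sodium molybdate dihydrate 0.85 mg; copper sulfate pentahydrate 15.55 mg; Tris base 10.73 g; potassium sulfate 2.68 g; biotin 1.43 mg; casamino acids 2.22 g

Scale factor relative to 1 L: 0.844.
sodium molybdate dihydrate: 4.15 µmol/L × 241.95 g/mol × 0.844 L ÷ 1000 = 0.85 mg
copper sulfate pentahydrate: 73.8 µmol/L × 249.7 g/mol × 0.844 L ÷ 1000 = 15.55 mg
Tris base: 105 mmol/L × 121.1 g/mol × 0.844 L ÷ 1000 = 10.73 g
potassium sulfate: 3.18 g/L × 0.844 L = 2.68 g
biotin: 1.7 mg/L × 0.844 L = 1.43 mg
casamino acids: 2.63 g/L × 0.844 L = 2.22 g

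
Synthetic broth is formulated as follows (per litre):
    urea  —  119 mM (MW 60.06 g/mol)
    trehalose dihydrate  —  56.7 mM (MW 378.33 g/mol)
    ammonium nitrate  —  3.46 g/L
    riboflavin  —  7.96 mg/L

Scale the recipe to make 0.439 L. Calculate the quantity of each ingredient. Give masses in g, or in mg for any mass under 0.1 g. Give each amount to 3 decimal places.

Working volume: 0.439 L.
urea: 119 mmol/L × 60.06 g/mol × 0.439 L ÷ 1000 = 3.138 g
trehalose dihydrate: 56.7 mmol/L × 378.33 g/mol × 0.439 L ÷ 1000 = 9.417 g
ammonium nitrate: 3.46 g/L × 0.439 L = 1.519 g
riboflavin: 7.96 mg/L × 0.439 L = 3.494 mg

urea 3.138 g; trehalose dihydrate 9.417 g; ammonium nitrate 1.519 g; riboflavin 3.494 mg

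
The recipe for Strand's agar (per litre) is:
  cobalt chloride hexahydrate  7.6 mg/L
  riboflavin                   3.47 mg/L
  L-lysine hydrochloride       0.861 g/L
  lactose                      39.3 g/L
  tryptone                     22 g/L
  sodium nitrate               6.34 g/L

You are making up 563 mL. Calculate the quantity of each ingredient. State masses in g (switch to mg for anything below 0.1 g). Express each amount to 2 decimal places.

Working volume: 563 mL = 0.563 L.
cobalt chloride hexahydrate: 7.6 mg/L × 0.563 L = 4.28 mg
riboflavin: 3.47 mg/L × 0.563 L = 1.95 mg
L-lysine hydrochloride: 0.861 g/L × 0.563 L = 0.48 g
lactose: 39.3 g/L × 0.563 L = 22.13 g
tryptone: 22 g/L × 0.563 L = 12.39 g
sodium nitrate: 6.34 g/L × 0.563 L = 3.57 g

cobalt chloride hexahydrate 4.28 mg; riboflavin 1.95 mg; L-lysine hydrochloride 0.48 g; lactose 22.13 g; tryptone 12.39 g; sodium nitrate 3.57 g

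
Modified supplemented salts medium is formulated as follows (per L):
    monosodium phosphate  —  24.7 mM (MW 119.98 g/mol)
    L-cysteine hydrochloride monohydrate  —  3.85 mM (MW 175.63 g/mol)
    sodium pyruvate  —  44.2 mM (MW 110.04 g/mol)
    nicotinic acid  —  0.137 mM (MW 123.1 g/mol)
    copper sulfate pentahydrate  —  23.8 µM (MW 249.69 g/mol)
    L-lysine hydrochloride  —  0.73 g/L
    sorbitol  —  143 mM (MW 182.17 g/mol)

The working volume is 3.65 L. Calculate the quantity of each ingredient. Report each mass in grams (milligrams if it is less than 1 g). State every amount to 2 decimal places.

Working volume: 3.65 L.
monosodium phosphate: 24.7 mmol/L × 119.98 g/mol × 3.65 L ÷ 1000 = 10.82 g
L-cysteine hydrochloride monohydrate: 3.85 mmol/L × 175.63 g/mol × 3.65 L ÷ 1000 = 2.47 g
sodium pyruvate: 44.2 mmol/L × 110.04 g/mol × 3.65 L ÷ 1000 = 17.75 g
nicotinic acid: 0.137 mmol/L × 123.1 mg/mmol × 3.65 L = 61.56 mg
copper sulfate pentahydrate: 23.8 µmol/L × 249.69 g/mol × 3.65 L ÷ 1000 = 21.69 mg
L-lysine hydrochloride: 0.73 g/L × 3.65 L = 2.66 g
sorbitol: 143 mmol/L × 182.17 g/mol × 3.65 L ÷ 1000 = 95.08 g

monosodium phosphate 10.82 g; L-cysteine hydrochloride monohydrate 2.47 g; sodium pyruvate 17.75 g; nicotinic acid 61.56 mg; copper sulfate pentahydrate 21.69 mg; L-lysine hydrochloride 2.66 g; sorbitol 95.08 g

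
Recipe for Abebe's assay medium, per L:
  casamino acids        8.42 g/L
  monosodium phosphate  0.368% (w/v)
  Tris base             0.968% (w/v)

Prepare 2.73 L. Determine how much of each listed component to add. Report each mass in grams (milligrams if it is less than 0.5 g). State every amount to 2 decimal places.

casamino acids 22.99 g; monosodium phosphate 10.05 g; Tris base 26.43 g

Working volume: 2.73 L.
casamino acids: 8.42 g/L × 2.73 L = 22.99 g
monosodium phosphate: 0.368% w/v = 3.68 g/L → 3.68 × 2.73 L = 10.05 g
Tris base: 0.968 g per 100 mL × 2730 mL ÷ 100 = 26.43 g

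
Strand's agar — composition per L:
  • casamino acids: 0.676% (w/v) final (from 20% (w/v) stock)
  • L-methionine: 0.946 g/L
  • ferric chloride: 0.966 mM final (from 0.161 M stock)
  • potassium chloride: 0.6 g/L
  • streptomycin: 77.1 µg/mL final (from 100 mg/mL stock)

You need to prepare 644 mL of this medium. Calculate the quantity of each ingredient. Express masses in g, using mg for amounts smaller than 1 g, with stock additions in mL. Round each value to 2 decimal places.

casamino acids 21.77 mL; L-methionine 609.22 mg; ferric chloride 3.86 mL; potassium chloride 386.40 mg; streptomycin 0.50 mL

Working volume: 644 mL = 0.644 L.
casamino acids: C1V1 = C2V2 → 0.676% ÷ 20% × 644 mL = 21.77 mL
L-methionine: 0.946 g/L × 0.644 L = 0.609224 g = 609.22 mg
ferric chloride: dilute stock: 0.966 mM × 644 mL ÷ 161 mM = 3.86 mL
potassium chloride: 0.6 g/L × 0.644 L = 0.3864 g = 386.40 mg
streptomycin: C1V1 = C2V2 → 77.1 µg/mL × 644 mL ÷ 100000 µg/mL = 0.50 mL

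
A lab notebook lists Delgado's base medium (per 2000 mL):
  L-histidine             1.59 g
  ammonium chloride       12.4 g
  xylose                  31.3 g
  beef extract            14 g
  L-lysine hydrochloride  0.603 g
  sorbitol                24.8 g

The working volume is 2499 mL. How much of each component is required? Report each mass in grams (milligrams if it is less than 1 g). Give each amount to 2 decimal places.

Scale factor = 2499 mL / 2000 mL = 1.2495.
L-histidine: 1.59 g × (2499 mL / 2000 mL) = 1.99 g
ammonium chloride: 12.4 g × (2499 mL / 2000 mL) = 15.49 g
xylose: 31.3 g × (2499 mL / 2000 mL) = 39.11 g
beef extract: 14 g × (2499 mL / 2000 mL) = 17.49 g
L-lysine hydrochloride: 0.603 g × (2499 mL / 2000 mL) = 0.753448 g = 753.45 mg
sorbitol: 24.8 g × (2499 mL / 2000 mL) = 30.99 g

L-histidine 1.99 g; ammonium chloride 15.49 g; xylose 39.11 g; beef extract 17.49 g; L-lysine hydrochloride 753.45 mg; sorbitol 30.99 g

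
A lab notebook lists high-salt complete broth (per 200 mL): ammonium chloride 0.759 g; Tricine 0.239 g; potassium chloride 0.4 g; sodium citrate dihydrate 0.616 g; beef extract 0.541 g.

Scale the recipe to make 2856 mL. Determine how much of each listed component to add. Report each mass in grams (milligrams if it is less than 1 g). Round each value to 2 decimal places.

ammonium chloride 10.84 g; Tricine 3.41 g; potassium chloride 5.71 g; sodium citrate dihydrate 8.80 g; beef extract 7.73 g

Scale factor = 2856 mL / 200 mL = 14.28.
ammonium chloride: 0.759 g × (2856 mL / 200 mL) = 10.84 g
Tricine: 0.239 g × (2856 mL / 200 mL) = 3.41 g
potassium chloride: 0.4 g × (2856 mL / 200 mL) = 5.71 g
sodium citrate dihydrate: 0.616 g × (2856 mL / 200 mL) = 8.80 g
beef extract: 0.541 g × (2856 mL / 200 mL) = 7.73 g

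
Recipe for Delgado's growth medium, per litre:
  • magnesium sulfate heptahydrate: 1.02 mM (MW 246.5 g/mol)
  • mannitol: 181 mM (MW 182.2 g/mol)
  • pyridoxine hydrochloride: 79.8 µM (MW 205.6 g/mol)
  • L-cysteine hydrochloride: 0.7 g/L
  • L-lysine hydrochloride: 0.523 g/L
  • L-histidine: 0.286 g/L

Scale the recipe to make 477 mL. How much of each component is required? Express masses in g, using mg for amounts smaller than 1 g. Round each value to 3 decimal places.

Scale factor relative to 1 L: 0.477.
magnesium sulfate heptahydrate: 1.02 mmol/L × 246.5 mg/mmol × 0.477 L = 119.932 mg
mannitol: 181 mmol/L × 182.2 g/mol × 0.477 L ÷ 1000 = 15.731 g
pyridoxine hydrochloride: 79.8 µmol/L × 205.6 g/mol × 0.477 L ÷ 1000 = 7.826 mg
L-cysteine hydrochloride: 0.7 g/L × 0.477 L = 0.3339 g = 333.900 mg
L-lysine hydrochloride: 0.523 g/L × 0.477 L = 0.249471 g = 249.471 mg
L-histidine: 0.286 g/L × 0.477 L = 0.136422 g = 136.422 mg

magnesium sulfate heptahydrate 119.932 mg; mannitol 15.731 g; pyridoxine hydrochloride 7.826 mg; L-cysteine hydrochloride 333.900 mg; L-lysine hydrochloride 249.471 mg; L-histidine 136.422 mg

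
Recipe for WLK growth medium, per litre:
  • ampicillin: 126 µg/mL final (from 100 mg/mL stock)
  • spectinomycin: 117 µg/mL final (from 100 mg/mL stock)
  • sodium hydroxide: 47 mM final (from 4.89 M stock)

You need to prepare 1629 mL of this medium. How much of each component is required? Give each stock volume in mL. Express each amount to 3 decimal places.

ampicillin 2.053 mL; spectinomycin 1.906 mL; sodium hydroxide 15.657 mL

Scale factor relative to 1 L: 1.629.
ampicillin: C1V1 = C2V2 → 126 µg/mL × 1629 mL ÷ 100000 µg/mL = 2.053 mL
spectinomycin: dilute stock: 117 µg/mL × 1629 mL ÷ 100000 µg/mL = 1.906 mL
sodium hydroxide: C1V1 = C2V2 → 47 mM × 1629 mL ÷ 4890 mM = 15.657 mL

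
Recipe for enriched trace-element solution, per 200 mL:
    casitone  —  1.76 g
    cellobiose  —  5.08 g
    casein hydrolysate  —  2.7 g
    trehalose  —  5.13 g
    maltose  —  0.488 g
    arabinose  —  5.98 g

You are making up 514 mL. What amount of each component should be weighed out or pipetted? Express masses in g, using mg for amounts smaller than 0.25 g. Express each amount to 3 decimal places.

casitone 4.523 g; cellobiose 13.056 g; casein hydrolysate 6.939 g; trehalose 13.184 g; maltose 1.254 g; arabinose 15.369 g

Scale factor = 514 mL / 200 mL = 2.57.
casitone: 1.76 g × (514 mL / 200 mL) = 4.523 g
cellobiose: 5.08 g × (514 mL / 200 mL) = 13.056 g
casein hydrolysate: 2.7 g × (514 mL / 200 mL) = 6.939 g
trehalose: 5.13 g × (514 mL / 200 mL) = 13.184 g
maltose: 0.488 g × (514 mL / 200 mL) = 1.254 g
arabinose: 5.98 g × (514 mL / 200 mL) = 15.369 g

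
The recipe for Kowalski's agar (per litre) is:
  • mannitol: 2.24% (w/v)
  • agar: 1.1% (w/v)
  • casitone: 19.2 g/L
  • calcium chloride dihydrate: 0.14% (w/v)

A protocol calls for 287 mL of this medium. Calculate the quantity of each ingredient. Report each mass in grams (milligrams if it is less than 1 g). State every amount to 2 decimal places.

Target volume = 287 mL = 0.287 L.
mannitol: 2.24 g per 100 mL × 287 mL ÷ 100 = 6.43 g
agar: 1.1% w/v = 11 g/L → 11 × 0.287 L = 3.16 g
casitone: 19.2 g/L × 0.287 L = 5.51 g
calcium chloride dihydrate: 0.14 g per 100 mL × 287 mL ÷ 100 = 0.4018 g = 401.80 mg

mannitol 6.43 g; agar 3.16 g; casitone 5.51 g; calcium chloride dihydrate 401.80 mg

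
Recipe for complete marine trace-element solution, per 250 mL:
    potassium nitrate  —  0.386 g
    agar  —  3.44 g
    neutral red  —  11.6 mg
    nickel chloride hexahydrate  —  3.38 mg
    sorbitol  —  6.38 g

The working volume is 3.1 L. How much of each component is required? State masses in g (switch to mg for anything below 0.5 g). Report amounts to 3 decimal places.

potassium nitrate 4.786 g; agar 42.656 g; neutral red 143.840 mg; nickel chloride hexahydrate 41.912 mg; sorbitol 79.112 g

Ratio of target to recipe volume: 3100 / 250 = 12.4.
potassium nitrate: 0.386 g × (3100 mL / 250 mL) = 4.786 g
agar: 3.44 g × (3100 mL / 250 mL) = 42.656 g
neutral red: 11.6 mg × (3100 mL / 250 mL) = 143.840 mg
nickel chloride hexahydrate: 3.38 mg × (3100 mL / 250 mL) = 41.912 mg
sorbitol: 6.38 g × (3100 mL / 250 mL) = 79.112 g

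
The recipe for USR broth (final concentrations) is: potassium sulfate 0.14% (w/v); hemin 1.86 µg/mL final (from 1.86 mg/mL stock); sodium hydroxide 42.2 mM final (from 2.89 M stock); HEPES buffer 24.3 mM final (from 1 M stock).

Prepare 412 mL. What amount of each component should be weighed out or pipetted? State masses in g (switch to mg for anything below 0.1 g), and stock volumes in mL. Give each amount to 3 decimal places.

potassium sulfate 0.577 g; hemin 0.412 mL; sodium hydroxide 6.016 mL; HEPES buffer 10.012 mL

Working volume: 412 mL = 0.412 L.
potassium sulfate: 0.14% w/v = 1.4 g/L → 1.4 × 0.412 L = 0.577 g
hemin: C1V1 = C2V2 → 1.86 µg/mL × 412 mL ÷ 1860 µg/mL = 0.412 mL
sodium hydroxide: C1V1 = C2V2 → 42.2 mM × 412 mL ÷ 2890 mM = 6.016 mL
HEPES buffer: dilute stock: 24.3 mM × 412 mL ÷ 1000 mM = 10.012 mL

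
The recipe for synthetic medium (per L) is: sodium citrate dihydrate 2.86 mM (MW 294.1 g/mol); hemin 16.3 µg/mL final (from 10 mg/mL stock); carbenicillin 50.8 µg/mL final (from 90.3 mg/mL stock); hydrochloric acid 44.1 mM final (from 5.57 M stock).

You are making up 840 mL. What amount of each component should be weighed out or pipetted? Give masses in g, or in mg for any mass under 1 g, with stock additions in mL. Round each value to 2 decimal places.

Working volume: 840 mL = 0.84 L.
sodium citrate dihydrate: 2.86 mmol/L × 294.1 mg/mmol × 0.84 L = 706.55 mg
hemin: C1V1 = C2V2 → 16.3 µg/mL × 840 mL ÷ 10000 µg/mL = 1.37 mL
carbenicillin: dilute stock: 50.8 µg/mL × 840 mL ÷ 90300 µg/mL = 0.47 mL
hydrochloric acid: V = C2·V2/C1 = 44.1 mM × 840 mL ÷ 5570 mM = 6.65 mL

sodium citrate dihydrate 706.55 mg; hemin 1.37 mL; carbenicillin 0.47 mL; hydrochloric acid 6.65 mL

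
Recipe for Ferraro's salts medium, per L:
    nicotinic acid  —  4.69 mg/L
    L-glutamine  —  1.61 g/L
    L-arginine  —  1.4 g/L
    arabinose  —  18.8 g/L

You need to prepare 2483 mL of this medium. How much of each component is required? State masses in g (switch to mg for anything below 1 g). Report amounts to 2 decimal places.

nicotinic acid 11.65 mg; L-glutamine 4.00 g; L-arginine 3.48 g; arabinose 46.68 g

Scale factor relative to 1 L: 2.483.
nicotinic acid: 4.69 mg/L × 2.483 L = 11.65 mg
L-glutamine: 1.61 g/L × 2.483 L = 4.00 g
L-arginine: 1.4 g/L × 2.483 L = 3.48 g
arabinose: 18.8 g/L × 2.483 L = 46.68 g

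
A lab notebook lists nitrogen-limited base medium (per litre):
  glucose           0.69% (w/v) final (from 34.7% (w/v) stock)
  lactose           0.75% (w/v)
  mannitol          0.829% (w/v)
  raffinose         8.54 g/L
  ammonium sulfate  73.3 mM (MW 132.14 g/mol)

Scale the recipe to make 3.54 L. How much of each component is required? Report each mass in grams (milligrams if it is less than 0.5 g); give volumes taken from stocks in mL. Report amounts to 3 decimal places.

Scale factor relative to 1 L: 3.54.
glucose: dilute stock: 0.69% ÷ 34.7% × 3540 mL = 70.392 mL
lactose: 0.75 g per 100 mL × 3540 mL ÷ 100 = 26.550 g
mannitol: 0.829 g per 100 mL × 3540 mL ÷ 100 = 29.347 g
raffinose: 8.54 g/L × 3.54 L = 30.232 g
ammonium sulfate: 73.3 mmol/L × 132.14 g/mol × 3.54 L ÷ 1000 = 34.288 g

glucose 70.392 mL; lactose 26.550 g; mannitol 29.347 g; raffinose 30.232 g; ammonium sulfate 34.288 g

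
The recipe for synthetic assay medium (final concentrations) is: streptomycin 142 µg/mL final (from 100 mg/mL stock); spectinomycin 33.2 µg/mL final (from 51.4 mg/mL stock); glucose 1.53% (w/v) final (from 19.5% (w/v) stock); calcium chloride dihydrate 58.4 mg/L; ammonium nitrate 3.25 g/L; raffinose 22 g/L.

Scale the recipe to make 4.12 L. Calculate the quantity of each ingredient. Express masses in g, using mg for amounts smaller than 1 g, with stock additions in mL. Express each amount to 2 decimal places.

Scale factor relative to 1 L: 4.12.
streptomycin: V = C2·V2/C1 = 142 µg/mL × 4120 mL ÷ 100000 µg/mL = 5.85 mL
spectinomycin: dilute stock: 33.2 µg/mL × 4120 mL ÷ 51400 µg/mL = 2.66 mL
glucose: C1V1 = C2V2 → 1.53% ÷ 19.5% × 4120 mL = 323.26 mL
calcium chloride dihydrate: 58.4 mg/L × 4.12 L = 240.61 mg
ammonium nitrate: 3.25 g/L × 4.12 L = 13.39 g
raffinose: 22 g/L × 4.12 L = 90.64 g

streptomycin 5.85 mL; spectinomycin 2.66 mL; glucose 323.26 mL; calcium chloride dihydrate 240.61 mg; ammonium nitrate 13.39 g; raffinose 90.64 g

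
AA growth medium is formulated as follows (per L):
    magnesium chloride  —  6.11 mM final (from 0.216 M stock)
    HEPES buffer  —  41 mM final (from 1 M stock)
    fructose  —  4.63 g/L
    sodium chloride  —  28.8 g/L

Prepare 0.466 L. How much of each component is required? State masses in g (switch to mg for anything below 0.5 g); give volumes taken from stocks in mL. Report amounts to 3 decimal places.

Working volume: 0.466 L.
magnesium chloride: V = C2·V2/C1 = 6.11 mM × 466 mL ÷ 216 mM = 13.182 mL
HEPES buffer: V = C2·V2/C1 = 41 mM × 466 mL ÷ 1000 mM = 19.106 mL
fructose: 4.63 g/L × 0.466 L = 2.158 g
sodium chloride: 28.8 g/L × 0.466 L = 13.421 g

magnesium chloride 13.182 mL; HEPES buffer 19.106 mL; fructose 2.158 g; sodium chloride 13.421 g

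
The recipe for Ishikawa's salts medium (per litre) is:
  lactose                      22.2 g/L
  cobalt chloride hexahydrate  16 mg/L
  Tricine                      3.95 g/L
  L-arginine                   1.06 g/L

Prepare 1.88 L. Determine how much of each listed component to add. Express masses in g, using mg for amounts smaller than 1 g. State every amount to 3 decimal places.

Scale factor relative to 1 L: 1.88.
lactose: 22.2 g/L × 1.88 L = 41.736 g
cobalt chloride hexahydrate: 16 mg/L × 1.88 L = 30.080 mg
Tricine: 3.95 g/L × 1.88 L = 7.426 g
L-arginine: 1.06 g/L × 1.88 L = 1.993 g

lactose 41.736 g; cobalt chloride hexahydrate 30.080 mg; Tricine 7.426 g; L-arginine 1.993 g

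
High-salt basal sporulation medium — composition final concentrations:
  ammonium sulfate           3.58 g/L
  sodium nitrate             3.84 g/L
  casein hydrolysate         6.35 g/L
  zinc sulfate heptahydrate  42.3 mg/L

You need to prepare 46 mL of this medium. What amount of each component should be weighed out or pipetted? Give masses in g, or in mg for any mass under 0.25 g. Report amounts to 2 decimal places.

Scale factor relative to 1 L: 0.046.
ammonium sulfate: 3.58 g/L × 0.046 L = 0.16468 g = 164.68 mg
sodium nitrate: 3.84 g/L × 0.046 L = 0.17664 g = 176.64 mg
casein hydrolysate: 6.35 g/L × 0.046 L = 0.29 g
zinc sulfate heptahydrate: 42.3 mg/L × 0.046 L = 1.95 mg

ammonium sulfate 164.68 mg; sodium nitrate 176.64 mg; casein hydrolysate 0.29 g; zinc sulfate heptahydrate 1.95 mg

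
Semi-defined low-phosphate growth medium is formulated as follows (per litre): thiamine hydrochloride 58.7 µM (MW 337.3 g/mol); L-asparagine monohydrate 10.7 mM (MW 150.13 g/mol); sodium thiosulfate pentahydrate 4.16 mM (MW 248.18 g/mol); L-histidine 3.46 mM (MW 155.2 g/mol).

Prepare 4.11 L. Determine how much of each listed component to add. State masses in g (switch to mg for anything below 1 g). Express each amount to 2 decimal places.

thiamine hydrochloride 81.38 mg; L-asparagine monohydrate 6.60 g; sodium thiosulfate pentahydrate 4.24 g; L-histidine 2.21 g

Scale factor relative to 1 L: 4.11.
thiamine hydrochloride: 58.7 µmol/L × 337.3 g/mol × 4.11 L ÷ 1000 = 81.38 mg
L-asparagine monohydrate: 10.7 mmol/L × 150.13 g/mol × 4.11 L ÷ 1000 = 6.60 g
sodium thiosulfate pentahydrate: 4.16 mmol/L × 248.18 g/mol × 4.11 L ÷ 1000 = 4.24 g
L-histidine: 3.46 mmol/L × 155.2 g/mol × 4.11 L ÷ 1000 = 2.21 g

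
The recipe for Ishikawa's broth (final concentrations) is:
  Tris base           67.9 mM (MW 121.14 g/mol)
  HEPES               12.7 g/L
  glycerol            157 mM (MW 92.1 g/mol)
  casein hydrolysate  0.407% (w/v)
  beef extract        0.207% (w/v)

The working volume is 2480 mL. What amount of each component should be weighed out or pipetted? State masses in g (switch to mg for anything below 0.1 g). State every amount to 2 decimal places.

Working volume: 2480 mL = 2.48 L.
Tris base: 67.9 mmol/L × 121.14 g/mol × 2.48 L ÷ 1000 = 20.40 g
HEPES: 12.7 g/L × 2.48 L = 31.50 g
glycerol: 157 mmol/L × 92.1 g/mol × 2.48 L ÷ 1000 = 35.86 g
casein hydrolysate: 0.407% w/v = 4.07 g/L → 4.07 × 2.48 L = 10.09 g
beef extract: 0.207 g per 100 mL × 2480 mL ÷ 100 = 5.13 g

Tris base 20.40 g; HEPES 31.50 g; glycerol 35.86 g; casein hydrolysate 10.09 g; beef extract 5.13 g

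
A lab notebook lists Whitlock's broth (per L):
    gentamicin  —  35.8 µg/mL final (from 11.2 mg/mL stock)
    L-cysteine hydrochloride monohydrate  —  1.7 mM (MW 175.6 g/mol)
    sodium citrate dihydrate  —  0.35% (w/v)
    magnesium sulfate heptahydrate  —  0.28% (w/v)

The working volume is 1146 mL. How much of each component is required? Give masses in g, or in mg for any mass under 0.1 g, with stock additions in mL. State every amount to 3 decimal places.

Working volume: 1146 mL = 1.146 L.
gentamicin: C1V1 = C2V2 → 35.8 µg/mL × 1146 mL ÷ 11200 µg/mL = 3.663 mL
L-cysteine hydrochloride monohydrate: 1.7 mmol/L × 175.6 g/mol × 1.146 L ÷ 1000 = 0.342 g
sodium citrate dihydrate: 0.35 g per 100 mL × 1146 mL ÷ 100 = 4.011 g
magnesium sulfate heptahydrate: 0.28% w/v = 2.8 g/L → 2.8 × 1.146 L = 3.209 g

gentamicin 3.663 mL; L-cysteine hydrochloride monohydrate 0.342 g; sodium citrate dihydrate 4.011 g; magnesium sulfate heptahydrate 3.209 g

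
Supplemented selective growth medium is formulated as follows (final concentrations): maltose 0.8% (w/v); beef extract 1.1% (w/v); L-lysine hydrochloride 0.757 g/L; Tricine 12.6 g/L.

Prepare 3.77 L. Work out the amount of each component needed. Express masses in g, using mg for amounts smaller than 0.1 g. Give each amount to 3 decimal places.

Working volume: 3.77 L.
maltose: 0.8% w/v = 8 g/L → 8 × 3.77 L = 30.160 g
beef extract: 1.1% w/v = 11 g/L → 11 × 3.77 L = 41.470 g
L-lysine hydrochloride: 0.757 g/L × 3.77 L = 2.854 g
Tricine: 12.6 g/L × 3.77 L = 47.502 g

maltose 30.160 g; beef extract 41.470 g; L-lysine hydrochloride 2.854 g; Tricine 47.502 g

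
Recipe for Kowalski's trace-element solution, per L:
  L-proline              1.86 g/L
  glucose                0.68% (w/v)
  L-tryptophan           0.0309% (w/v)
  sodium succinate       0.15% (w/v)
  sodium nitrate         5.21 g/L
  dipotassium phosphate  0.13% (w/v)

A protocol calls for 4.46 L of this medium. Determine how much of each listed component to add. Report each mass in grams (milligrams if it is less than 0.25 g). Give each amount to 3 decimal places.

Working volume: 4.46 L.
L-proline: 1.86 g/L × 4.46 L = 8.296 g
glucose: 0.68% w/v = 6.8 g/L → 6.8 × 4.46 L = 30.328 g
L-tryptophan: 0.0309% w/v = 0.309 g/L → 0.309 × 4.46 L = 1.378 g
sodium succinate: 0.15 g per 100 mL × 4460 mL ÷ 100 = 6.690 g
sodium nitrate: 5.21 g/L × 4.46 L = 23.237 g
dipotassium phosphate: 0.13 g per 100 mL × 4460 mL ÷ 100 = 5.798 g

L-proline 8.296 g; glucose 30.328 g; L-tryptophan 1.378 g; sodium succinate 6.690 g; sodium nitrate 23.237 g; dipotassium phosphate 5.798 g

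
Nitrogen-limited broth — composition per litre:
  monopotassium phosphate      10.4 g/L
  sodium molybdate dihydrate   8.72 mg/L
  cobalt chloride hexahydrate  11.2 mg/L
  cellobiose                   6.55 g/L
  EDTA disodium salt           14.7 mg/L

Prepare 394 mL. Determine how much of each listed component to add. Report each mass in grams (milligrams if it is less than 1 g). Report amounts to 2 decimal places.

Working volume: 394 mL = 0.394 L.
monopotassium phosphate: 10.4 g/L × 0.394 L = 4.10 g
sodium molybdate dihydrate: 8.72 mg/L × 0.394 L = 3.44 mg
cobalt chloride hexahydrate: 11.2 mg/L × 0.394 L = 4.41 mg
cellobiose: 6.55 g/L × 0.394 L = 2.58 g
EDTA disodium salt: 14.7 mg/L × 0.394 L = 5.79 mg

monopotassium phosphate 4.10 g; sodium molybdate dihydrate 3.44 mg; cobalt chloride hexahydrate 4.41 mg; cellobiose 2.58 g; EDTA disodium salt 5.79 mg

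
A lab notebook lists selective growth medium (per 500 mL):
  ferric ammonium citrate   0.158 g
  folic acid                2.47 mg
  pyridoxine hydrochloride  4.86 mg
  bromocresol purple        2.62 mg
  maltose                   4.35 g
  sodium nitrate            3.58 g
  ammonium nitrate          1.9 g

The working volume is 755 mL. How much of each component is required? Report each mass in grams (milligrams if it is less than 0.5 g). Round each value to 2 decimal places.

ferric ammonium citrate 238.58 mg; folic acid 3.73 mg; pyridoxine hydrochloride 7.34 mg; bromocresol purple 3.96 mg; maltose 6.57 g; sodium nitrate 5.41 g; ammonium nitrate 2.87 g

Scale factor = 755 mL / 500 mL = 1.51.
ferric ammonium citrate: 0.158 g × (755 mL / 500 mL) = 0.23858 g = 238.58 mg
folic acid: 2.47 mg × (755 mL / 500 mL) = 3.73 mg
pyridoxine hydrochloride: 4.86 mg × (755 mL / 500 mL) = 7.34 mg
bromocresol purple: 2.62 mg × (755 mL / 500 mL) = 3.96 mg
maltose: 4.35 g × (755 mL / 500 mL) = 6.57 g
sodium nitrate: 3.58 g × (755 mL / 500 mL) = 5.41 g
ammonium nitrate: 1.9 g × (755 mL / 500 mL) = 2.87 g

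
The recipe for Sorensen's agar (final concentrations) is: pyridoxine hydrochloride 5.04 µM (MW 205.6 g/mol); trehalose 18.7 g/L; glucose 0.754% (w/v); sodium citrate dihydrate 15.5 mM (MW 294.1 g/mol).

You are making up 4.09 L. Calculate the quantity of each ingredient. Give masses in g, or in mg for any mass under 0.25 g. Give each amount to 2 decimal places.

Working volume: 4.09 L.
pyridoxine hydrochloride: 5.04 µmol/L × 205.6 g/mol × 4.09 L ÷ 1000 = 4.24 mg
trehalose: 18.7 g/L × 4.09 L = 76.48 g
glucose: 0.754% w/v = 7.54 g/L → 7.54 × 4.09 L = 30.84 g
sodium citrate dihydrate: 15.5 mmol/L × 294.1 g/mol × 4.09 L ÷ 1000 = 18.64 g

pyridoxine hydrochloride 4.24 mg; trehalose 76.48 g; glucose 30.84 g; sodium citrate dihydrate 18.64 g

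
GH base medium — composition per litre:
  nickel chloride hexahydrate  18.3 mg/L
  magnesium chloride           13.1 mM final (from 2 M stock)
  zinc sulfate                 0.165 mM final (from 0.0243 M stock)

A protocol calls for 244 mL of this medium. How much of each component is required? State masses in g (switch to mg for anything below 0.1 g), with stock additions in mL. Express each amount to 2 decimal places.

Scale factor relative to 1 L: 0.244.
nickel chloride hexahydrate: 18.3 mg/L × 0.244 L = 4.47 mg
magnesium chloride: V = C2·V2/C1 = 13.1 mM × 244 mL ÷ 2000 mM = 1.60 mL
zinc sulfate: C1V1 = C2V2 → 0.165 mM × 244 mL ÷ 24.3 mM = 1.66 mL

nickel chloride hexahydrate 4.47 mg; magnesium chloride 1.60 mL; zinc sulfate 1.66 mL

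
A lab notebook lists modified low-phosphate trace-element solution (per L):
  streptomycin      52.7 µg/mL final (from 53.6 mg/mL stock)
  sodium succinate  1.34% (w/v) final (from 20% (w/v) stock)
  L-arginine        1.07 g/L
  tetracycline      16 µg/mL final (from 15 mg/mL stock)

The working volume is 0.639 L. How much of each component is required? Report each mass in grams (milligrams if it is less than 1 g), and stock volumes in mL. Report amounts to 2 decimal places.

Scale factor relative to 1 L: 0.639.
streptomycin: C1V1 = C2V2 → 52.7 µg/mL × 639 mL ÷ 53600 µg/mL = 0.63 mL
sodium succinate: V = C2·V2/C1 = 1.34% ÷ 20% × 639 mL = 42.81 mL
L-arginine: 1.07 g/L × 0.639 L = 0.68373 g = 683.73 mg
tetracycline: V = C2·V2/C1 = 16 µg/mL × 639 mL ÷ 15000 µg/mL = 0.68 mL

streptomycin 0.63 mL; sodium succinate 42.81 mL; L-arginine 683.73 mg; tetracycline 0.68 mL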